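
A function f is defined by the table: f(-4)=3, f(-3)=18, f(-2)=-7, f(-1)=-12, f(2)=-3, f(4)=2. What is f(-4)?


Reading from the table at x = -4

3


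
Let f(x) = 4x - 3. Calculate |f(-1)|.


f(-1) = -7
|-7| = 7

7


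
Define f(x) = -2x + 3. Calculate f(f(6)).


f(6) = -9
f(-9) = 21

21


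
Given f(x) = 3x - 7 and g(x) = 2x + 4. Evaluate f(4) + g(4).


f(4) = 5
g(4) = 12
Sum = 17

17


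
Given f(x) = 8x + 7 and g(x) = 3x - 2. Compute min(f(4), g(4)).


f(4) = 39
g(4) = 10
min = 10

10


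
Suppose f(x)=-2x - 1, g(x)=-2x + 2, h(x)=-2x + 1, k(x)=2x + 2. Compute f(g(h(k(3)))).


k(3) = 8
h(8) = -15
g(-15) = 32
f(32) = -65

-65


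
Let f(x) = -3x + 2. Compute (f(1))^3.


-1


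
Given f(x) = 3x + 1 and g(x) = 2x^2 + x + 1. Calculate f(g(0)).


g(0) = 1
f(1) = 4

4


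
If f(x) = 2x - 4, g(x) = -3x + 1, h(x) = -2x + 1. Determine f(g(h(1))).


4


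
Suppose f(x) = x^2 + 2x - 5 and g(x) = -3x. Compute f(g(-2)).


g(-2) = 6
f(6) = 1*(6)^2 + 2*(6) - 5 = 43

43


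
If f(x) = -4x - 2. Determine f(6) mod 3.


f(6) = -26
-26 mod 3 = 1

1


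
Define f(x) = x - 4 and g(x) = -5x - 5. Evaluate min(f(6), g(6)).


f(6) = 2
g(6) = -35
min = -35

-35


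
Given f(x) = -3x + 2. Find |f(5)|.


f(5) = -13
|-13| = 13

13


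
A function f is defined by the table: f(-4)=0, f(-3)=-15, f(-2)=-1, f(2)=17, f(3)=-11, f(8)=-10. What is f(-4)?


Reading from the table at x = -4

0


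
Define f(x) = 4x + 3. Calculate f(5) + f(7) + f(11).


101


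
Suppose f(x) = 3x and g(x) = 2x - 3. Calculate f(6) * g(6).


f(6) = 18
g(6) = 9
Product = 162

162


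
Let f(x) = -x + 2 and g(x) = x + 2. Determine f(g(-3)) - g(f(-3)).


f(g(-3)) = 3
g(f(-3)) = 7
Difference = -4

-4


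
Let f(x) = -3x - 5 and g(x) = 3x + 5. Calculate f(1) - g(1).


f(1) = -8
g(1) = 8
Difference = -16

-16


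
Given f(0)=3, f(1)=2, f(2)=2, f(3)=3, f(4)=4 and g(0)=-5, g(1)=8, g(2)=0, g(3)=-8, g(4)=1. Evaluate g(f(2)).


f(2) = 2
g(2) = 0

0


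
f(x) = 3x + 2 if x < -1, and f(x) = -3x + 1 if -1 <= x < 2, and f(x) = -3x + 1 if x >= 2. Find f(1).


1 satisfies -1 <= x < 2
f(1) = -2

-2


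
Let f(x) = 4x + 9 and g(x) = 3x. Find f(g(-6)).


g(-6) = -18
f(-18) = -63

-63


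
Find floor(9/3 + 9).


9/3 = 3
3 + 9 = 12
floor(12) = 12

12


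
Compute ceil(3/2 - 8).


-6


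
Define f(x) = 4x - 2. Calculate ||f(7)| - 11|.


f(7) = 26
|26| = 26
|26 - 11| = 15

15


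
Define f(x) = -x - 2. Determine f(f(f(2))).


f(2) = -4
f(-4) = 2
f(2) = -4

-4


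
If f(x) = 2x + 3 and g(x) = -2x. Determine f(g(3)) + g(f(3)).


f(g(3)) = -9
g(f(3)) = -18
Sum = -27

-27


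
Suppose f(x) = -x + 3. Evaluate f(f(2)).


f(2) = 1
f(1) = 2

2


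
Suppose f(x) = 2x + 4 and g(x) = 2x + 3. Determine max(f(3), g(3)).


f(3) = 10
g(3) = 9
max = 10

10


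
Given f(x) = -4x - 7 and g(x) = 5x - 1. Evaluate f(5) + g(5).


f(5) = -27
g(5) = 24
Sum = -3

-3


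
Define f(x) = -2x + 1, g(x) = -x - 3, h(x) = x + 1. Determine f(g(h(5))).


h(5) = 6
g(6) = -9
f(-9) = 19

19


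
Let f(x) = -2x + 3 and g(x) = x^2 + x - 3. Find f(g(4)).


-31


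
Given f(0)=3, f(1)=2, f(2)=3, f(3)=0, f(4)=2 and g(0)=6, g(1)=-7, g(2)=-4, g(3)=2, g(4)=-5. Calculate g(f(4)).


f(4) = 2
g(2) = -4

-4


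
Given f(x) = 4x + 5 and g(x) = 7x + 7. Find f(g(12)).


g(12) = 91
f(91) = 369

369


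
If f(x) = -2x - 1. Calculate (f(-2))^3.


f(-2) = 3
(3)^3 = 27

27


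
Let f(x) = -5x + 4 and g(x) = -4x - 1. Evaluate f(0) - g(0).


f(0) = 4
g(0) = -1
Difference = 5

5


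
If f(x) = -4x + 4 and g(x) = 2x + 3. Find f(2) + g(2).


f(2) = -4
g(2) = 7
Sum = 3

3


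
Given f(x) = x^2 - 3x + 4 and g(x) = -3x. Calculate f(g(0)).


g(0) = 0
f(0) = 1*(0)^2 - 3*(0) + 4 = 4

4


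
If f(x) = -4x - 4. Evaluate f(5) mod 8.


f(5) = -24
-24 mod 8 = 0

0


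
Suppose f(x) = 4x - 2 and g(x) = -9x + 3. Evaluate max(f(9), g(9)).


34


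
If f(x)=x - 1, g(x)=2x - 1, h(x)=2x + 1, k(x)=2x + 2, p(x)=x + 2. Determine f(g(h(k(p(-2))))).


p(-2) = 0
k(0) = 2
h(2) = 5
g(5) = 9
f(9) = 8

8


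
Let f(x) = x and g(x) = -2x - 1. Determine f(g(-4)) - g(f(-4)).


f(g(-4)) = 7
g(f(-4)) = 7
Difference = 0

0


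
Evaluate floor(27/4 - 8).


27/4 = 6.75
6.75 - 8 = -1.25
floor(-1.25) = -2

-2


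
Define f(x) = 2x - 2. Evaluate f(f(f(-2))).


f(-2) = -6
f(-6) = -14
f(-14) = -30

-30


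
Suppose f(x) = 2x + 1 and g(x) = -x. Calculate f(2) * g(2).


f(2) = 5
g(2) = -2
Product = -10

-10


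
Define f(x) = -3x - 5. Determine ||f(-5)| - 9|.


1


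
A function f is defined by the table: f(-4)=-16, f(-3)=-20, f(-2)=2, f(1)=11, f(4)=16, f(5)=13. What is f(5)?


Reading from the table at x = 5

13


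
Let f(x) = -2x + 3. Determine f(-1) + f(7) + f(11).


f(-1) = 5
f(7) = -11
f(11) = -19
Sum = -25

-25


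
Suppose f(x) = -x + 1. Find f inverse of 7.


Solve -x + 1 = 7
x = (7 - 1) / (-1) = -6

-6


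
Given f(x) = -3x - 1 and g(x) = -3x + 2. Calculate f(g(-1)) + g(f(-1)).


f(g(-1)) = -16
g(f(-1)) = -4
Sum = -20

-20


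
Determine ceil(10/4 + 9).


12


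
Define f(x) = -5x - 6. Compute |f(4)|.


f(4) = -26
|-26| = 26

26


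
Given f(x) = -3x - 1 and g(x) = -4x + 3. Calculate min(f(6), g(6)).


-21


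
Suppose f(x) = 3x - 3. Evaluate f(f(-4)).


f(-4) = -15
f(-15) = -48

-48


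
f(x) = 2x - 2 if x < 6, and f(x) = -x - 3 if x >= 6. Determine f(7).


7 satisfies x >= 6
f(7) = -10

-10


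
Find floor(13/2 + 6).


13/2 = 6.5
6.5 + 6 = 12.5
floor(12.5) = 12

12


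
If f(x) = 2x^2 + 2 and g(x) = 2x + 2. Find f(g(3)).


g(3) = 8
f(8) = 2*(8)^2 + 2 = 130

130


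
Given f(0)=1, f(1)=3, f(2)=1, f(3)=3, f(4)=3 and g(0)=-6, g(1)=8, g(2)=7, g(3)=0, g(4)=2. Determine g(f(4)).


f(4) = 3
g(3) = 0

0


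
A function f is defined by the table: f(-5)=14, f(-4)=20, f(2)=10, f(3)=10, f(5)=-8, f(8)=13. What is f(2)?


Reading from the table at x = 2

10


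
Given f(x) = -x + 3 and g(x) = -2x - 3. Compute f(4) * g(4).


f(4) = -1
g(4) = -11
Product = 11

11


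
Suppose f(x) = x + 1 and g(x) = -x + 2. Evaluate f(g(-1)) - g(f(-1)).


2


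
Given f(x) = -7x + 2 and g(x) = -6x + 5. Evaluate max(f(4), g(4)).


-19


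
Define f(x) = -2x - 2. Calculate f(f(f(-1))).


f(-1) = 0
f(0) = -2
f(-2) = 2

2


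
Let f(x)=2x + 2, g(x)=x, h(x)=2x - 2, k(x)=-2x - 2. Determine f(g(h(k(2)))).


-26


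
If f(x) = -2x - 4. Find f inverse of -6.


Solve -2x - 4 = -6
x = (-6 + 4) / (-2) = 1

1


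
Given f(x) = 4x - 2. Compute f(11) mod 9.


f(11) = 42
42 mod 9 = 6

6


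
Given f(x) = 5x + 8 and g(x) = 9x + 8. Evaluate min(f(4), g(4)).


28


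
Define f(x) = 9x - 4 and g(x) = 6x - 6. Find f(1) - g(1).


f(1) = 5
g(1) = 0
Difference = 5

5


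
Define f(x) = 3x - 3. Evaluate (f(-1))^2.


f(-1) = -6
(-6)^2 = 36

36


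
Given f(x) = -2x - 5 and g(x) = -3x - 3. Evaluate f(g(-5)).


g(-5) = 12
f(12) = -29

-29


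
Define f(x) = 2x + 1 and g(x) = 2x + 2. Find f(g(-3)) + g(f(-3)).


f(g(-3)) = -7
g(f(-3)) = -8
Sum = -15

-15


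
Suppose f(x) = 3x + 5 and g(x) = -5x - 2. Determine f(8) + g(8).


f(8) = 29
g(8) = -42
Sum = -13

-13


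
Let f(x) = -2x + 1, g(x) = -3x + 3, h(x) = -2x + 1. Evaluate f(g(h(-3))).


h(-3) = 7
g(7) = -18
f(-18) = 37

37


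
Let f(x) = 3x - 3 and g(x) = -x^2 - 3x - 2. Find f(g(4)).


g(4) = -30
f(-30) = -93

-93


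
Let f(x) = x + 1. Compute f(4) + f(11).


f(4) = 5
f(11) = 12
Sum = 17

17


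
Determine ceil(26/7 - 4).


26/7 = 3.7143
3.7143 - 4 = -0.2857
ceil(-0.2857) = 0

0


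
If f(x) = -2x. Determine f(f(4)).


f(4) = -8
f(-8) = 16

16


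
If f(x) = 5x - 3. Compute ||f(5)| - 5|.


f(5) = 22
|22| = 22
|22 - 5| = 17

17


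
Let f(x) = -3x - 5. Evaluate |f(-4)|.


f(-4) = 7
|7| = 7

7


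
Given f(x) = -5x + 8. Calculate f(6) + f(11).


f(6) = -22
f(11) = -47
Sum = -69

-69


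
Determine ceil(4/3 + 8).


4/3 = 1.3333
1.3333 + 8 = 9.3333
ceil(9.3333) = 10

10


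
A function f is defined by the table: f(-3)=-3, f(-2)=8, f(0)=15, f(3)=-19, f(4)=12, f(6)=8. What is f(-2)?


Reading from the table at x = -2

8


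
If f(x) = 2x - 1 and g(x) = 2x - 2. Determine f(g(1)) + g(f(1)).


f(g(1)) = -1
g(f(1)) = 0
Sum = -1

-1


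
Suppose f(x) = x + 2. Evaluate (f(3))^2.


f(3) = 5
(5)^2 = 25

25


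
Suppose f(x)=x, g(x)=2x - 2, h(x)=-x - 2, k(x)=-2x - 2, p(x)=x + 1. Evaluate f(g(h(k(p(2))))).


10


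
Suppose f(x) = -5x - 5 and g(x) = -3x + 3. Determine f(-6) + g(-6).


f(-6) = 25
g(-6) = 21
Sum = 46

46


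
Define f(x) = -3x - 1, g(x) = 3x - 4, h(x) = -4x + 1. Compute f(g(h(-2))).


h(-2) = 9
g(9) = 23
f(23) = -70

-70


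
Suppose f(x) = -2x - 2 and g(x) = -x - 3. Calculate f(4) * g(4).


f(4) = -10
g(4) = -7
Product = 70

70


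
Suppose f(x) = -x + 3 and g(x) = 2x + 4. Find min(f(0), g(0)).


f(0) = 3
g(0) = 4
min = 3

3


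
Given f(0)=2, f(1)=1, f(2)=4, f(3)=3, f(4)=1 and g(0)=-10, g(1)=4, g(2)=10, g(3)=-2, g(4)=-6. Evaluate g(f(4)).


f(4) = 1
g(1) = 4

4


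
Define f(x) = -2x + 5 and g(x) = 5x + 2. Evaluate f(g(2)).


g(2) = 12
f(12) = -19

-19


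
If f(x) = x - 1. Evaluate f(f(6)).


f(6) = 5
f(5) = 4

4


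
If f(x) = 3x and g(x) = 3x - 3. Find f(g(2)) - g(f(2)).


f(g(2)) = 9
g(f(2)) = 15
Difference = -6

-6


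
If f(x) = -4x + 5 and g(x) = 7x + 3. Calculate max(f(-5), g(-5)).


f(-5) = 25
g(-5) = -32
max = 25

25


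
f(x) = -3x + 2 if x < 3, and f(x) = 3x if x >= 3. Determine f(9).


9 satisfies x >= 3
f(9) = 27

27


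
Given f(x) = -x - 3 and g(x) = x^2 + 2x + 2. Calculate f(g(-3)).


g(-3) = 5
f(5) = -8

-8


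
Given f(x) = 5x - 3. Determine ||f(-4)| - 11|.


f(-4) = -23
|-23| = 23
|23 - 11| = 12

12


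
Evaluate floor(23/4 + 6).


23/4 = 5.75
5.75 + 6 = 11.75
floor(11.75) = 11

11


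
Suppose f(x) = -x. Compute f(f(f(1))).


f(1) = -1
f(-1) = 1
f(1) = -1

-1


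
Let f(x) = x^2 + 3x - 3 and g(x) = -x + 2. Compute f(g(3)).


g(3) = -1
f(-1) = 1*(-1)^2 + 3*(-1) - 3 = -5

-5


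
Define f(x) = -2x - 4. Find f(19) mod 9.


3


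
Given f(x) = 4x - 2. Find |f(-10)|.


f(-10) = -42
|-42| = 42

42


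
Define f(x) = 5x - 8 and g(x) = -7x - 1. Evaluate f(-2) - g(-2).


f(-2) = -18
g(-2) = 13
Difference = -31

-31


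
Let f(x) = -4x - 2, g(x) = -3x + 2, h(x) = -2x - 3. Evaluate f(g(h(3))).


h(3) = -9
g(-9) = 29
f(29) = -118

-118


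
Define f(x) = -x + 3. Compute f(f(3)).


f(3) = 0
f(0) = 3

3


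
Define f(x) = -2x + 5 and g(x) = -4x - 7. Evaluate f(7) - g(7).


f(7) = -9
g(7) = -35
Difference = 26

26


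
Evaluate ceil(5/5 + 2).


5/5 = 1
1 + 2 = 3
ceil(3) = 3

3


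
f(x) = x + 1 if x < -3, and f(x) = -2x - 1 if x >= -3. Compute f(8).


8 satisfies x >= -3
f(8) = -17

-17


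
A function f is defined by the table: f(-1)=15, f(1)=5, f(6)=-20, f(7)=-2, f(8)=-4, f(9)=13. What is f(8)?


Reading from the table at x = 8

-4


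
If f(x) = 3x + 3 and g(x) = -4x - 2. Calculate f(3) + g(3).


f(3) = 12
g(3) = -14
Sum = -2

-2


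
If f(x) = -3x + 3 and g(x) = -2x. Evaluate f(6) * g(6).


f(6) = -15
g(6) = -12
Product = 180

180


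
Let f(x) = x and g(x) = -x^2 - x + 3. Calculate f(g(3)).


g(3) = -9
f(-9) = -9

-9


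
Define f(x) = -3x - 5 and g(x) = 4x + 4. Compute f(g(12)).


-161


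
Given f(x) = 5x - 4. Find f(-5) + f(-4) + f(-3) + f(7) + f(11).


10


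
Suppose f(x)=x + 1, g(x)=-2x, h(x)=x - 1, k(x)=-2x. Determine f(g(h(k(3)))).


k(3) = -6
h(-6) = -7
g(-7) = 14
f(14) = 15

15


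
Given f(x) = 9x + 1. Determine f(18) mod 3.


f(18) = 163
163 mod 3 = 1

1


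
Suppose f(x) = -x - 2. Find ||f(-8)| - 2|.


f(-8) = 6
|6| = 6
|6 - 2| = 4

4


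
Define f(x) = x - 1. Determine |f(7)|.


f(7) = 6
|6| = 6

6


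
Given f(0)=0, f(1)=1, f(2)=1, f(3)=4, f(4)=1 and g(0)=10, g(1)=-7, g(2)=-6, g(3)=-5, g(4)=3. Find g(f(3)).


f(3) = 4
g(4) = 3

3


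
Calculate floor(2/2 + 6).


2/2 = 1
1 + 6 = 7
floor(7) = 7

7


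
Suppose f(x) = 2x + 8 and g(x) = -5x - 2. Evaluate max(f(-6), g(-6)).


f(-6) = -4
g(-6) = 28
max = 28

28


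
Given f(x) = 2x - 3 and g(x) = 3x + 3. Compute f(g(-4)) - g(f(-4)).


f(g(-4)) = -21
g(f(-4)) = -30
Difference = 9

9


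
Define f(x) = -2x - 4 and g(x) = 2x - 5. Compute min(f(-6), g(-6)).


f(-6) = 8
g(-6) = -17
min = -17

-17


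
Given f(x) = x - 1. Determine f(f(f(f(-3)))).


f(-3) = -4
f(-4) = -5
f(-5) = -6
f(-6) = -7

-7


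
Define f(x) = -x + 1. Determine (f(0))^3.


f(0) = 1
(1)^3 = 1

1


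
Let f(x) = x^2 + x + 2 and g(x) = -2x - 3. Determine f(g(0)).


g(0) = -3
f(-3) = 1*(-3)^2 + 1*(-3) + 2 = 8

8


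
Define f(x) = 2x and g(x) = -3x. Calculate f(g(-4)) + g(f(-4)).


48


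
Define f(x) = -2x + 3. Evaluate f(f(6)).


21


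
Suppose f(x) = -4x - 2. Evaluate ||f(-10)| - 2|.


36


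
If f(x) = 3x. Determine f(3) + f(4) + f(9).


f(3) = 9
f(4) = 12
f(9) = 27
Sum = 48

48


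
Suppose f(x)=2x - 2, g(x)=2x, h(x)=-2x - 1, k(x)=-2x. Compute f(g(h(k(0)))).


-6


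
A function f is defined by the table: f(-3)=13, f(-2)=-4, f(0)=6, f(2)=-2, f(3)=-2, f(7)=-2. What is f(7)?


-2


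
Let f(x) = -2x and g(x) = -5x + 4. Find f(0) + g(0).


f(0) = 0
g(0) = 4
Sum = 4

4


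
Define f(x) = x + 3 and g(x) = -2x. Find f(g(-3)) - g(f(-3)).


f(g(-3)) = 9
g(f(-3)) = 0
Difference = 9

9


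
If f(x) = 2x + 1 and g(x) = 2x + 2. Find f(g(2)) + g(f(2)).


f(g(2)) = 13
g(f(2)) = 12
Sum = 25

25


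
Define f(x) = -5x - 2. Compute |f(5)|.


27


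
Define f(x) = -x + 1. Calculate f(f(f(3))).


f(3) = -2
f(-2) = 3
f(3) = -2

-2


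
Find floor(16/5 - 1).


2


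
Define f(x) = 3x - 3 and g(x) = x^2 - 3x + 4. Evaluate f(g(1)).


g(1) = 2
f(2) = 3

3


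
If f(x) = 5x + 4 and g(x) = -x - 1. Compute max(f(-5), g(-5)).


f(-5) = -21
g(-5) = 4
max = 4

4


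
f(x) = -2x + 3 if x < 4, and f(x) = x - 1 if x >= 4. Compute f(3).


3 satisfies x < 4
f(3) = -3

-3


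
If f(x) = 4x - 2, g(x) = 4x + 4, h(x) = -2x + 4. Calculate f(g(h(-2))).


142


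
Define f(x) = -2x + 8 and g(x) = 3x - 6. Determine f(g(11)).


g(11) = 27
f(27) = -46

-46


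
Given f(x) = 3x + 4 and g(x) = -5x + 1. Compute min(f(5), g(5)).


f(5) = 19
g(5) = -24
min = -24

-24


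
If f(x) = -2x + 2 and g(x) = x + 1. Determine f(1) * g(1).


f(1) = 0
g(1) = 2
Product = 0

0


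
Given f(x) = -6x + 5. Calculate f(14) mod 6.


f(14) = -79
-79 mod 6 = 5

5


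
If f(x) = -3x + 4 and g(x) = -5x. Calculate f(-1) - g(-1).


2


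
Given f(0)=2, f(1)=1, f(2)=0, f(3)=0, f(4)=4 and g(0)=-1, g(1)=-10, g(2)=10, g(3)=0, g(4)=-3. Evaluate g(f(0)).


f(0) = 2
g(2) = 10

10


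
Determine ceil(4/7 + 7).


8


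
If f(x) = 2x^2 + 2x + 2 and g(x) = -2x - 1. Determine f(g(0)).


2


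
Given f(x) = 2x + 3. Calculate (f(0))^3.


27


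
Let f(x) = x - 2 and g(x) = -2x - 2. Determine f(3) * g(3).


f(3) = 1
g(3) = -8
Product = -8

-8


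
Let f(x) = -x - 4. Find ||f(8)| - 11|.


f(8) = -12
|-12| = 12
|12 - 11| = 1

1


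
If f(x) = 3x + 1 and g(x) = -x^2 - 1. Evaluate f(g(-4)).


g(-4) = -17
f(-17) = -50

-50


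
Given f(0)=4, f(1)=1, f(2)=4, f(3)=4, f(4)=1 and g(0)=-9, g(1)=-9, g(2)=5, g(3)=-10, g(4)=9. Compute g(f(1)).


f(1) = 1
g(1) = -9

-9


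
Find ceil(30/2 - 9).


30/2 = 15
15 - 9 = 6
ceil(6) = 6

6


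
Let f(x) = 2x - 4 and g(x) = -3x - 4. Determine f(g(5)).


g(5) = -19
f(-19) = -42

-42


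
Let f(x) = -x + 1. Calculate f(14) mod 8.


f(14) = -13
-13 mod 8 = 3

3


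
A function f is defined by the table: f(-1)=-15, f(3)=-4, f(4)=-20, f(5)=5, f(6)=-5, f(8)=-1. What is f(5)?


Reading from the table at x = 5

5


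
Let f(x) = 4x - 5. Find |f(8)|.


f(8) = 27
|27| = 27

27


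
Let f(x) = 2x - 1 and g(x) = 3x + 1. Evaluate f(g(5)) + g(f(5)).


f(g(5)) = 31
g(f(5)) = 28
Sum = 59

59


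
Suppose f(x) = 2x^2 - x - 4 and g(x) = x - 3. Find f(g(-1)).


32


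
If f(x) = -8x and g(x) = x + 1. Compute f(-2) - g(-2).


f(-2) = 16
g(-2) = -1
Difference = 17

17


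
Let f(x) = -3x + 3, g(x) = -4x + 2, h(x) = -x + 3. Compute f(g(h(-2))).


57


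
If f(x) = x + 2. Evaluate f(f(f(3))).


f(3) = 5
f(5) = 7
f(7) = 9

9


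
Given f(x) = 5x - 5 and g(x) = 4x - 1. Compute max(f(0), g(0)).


-1


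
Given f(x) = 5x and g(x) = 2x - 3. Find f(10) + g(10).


f(10) = 50
g(10) = 17
Sum = 67

67


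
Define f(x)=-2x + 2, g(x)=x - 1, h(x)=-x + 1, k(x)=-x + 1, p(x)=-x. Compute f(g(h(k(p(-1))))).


p(-1) = 1
k(1) = 0
h(0) = 1
g(1) = 0
f(0) = 2

2


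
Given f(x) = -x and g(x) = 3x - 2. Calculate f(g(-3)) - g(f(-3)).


f(g(-3)) = 11
g(f(-3)) = 7
Difference = 4

4


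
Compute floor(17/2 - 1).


17/2 = 8.5
8.5 - 1 = 7.5
floor(7.5) = 7

7


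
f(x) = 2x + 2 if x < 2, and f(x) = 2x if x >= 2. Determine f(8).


8 satisfies x >= 2
f(8) = 16

16


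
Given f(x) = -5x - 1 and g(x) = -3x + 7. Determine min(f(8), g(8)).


f(8) = -41
g(8) = -17
min = -41

-41


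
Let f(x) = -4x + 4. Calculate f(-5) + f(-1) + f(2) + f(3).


f(-5) = 24
f(-1) = 8
f(2) = -4
f(3) = -8
Sum = 20

20


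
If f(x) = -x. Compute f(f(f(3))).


f(3) = -3
f(-3) = 3
f(3) = -3

-3


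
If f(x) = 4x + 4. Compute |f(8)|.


f(8) = 36
|36| = 36

36


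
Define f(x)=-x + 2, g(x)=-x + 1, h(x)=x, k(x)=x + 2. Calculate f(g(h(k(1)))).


k(1) = 3
h(3) = 3
g(3) = -2
f(-2) = 4

4


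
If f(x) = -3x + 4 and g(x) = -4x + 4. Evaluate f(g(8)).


88


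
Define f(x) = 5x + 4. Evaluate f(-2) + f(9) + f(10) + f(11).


f(-2) = -6
f(9) = 49
f(10) = 54
f(11) = 59
Sum = 156

156


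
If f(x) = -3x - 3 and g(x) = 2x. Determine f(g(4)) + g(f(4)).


-57


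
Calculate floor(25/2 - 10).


25/2 = 12.5
12.5 - 10 = 2.5
floor(2.5) = 2

2


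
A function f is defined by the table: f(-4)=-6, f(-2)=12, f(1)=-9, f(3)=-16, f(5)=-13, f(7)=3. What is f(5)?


Reading from the table at x = 5

-13


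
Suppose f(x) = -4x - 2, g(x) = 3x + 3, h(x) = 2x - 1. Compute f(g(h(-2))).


h(-2) = -5
g(-5) = -12
f(-12) = 46

46


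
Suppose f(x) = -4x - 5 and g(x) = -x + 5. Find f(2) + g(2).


-10


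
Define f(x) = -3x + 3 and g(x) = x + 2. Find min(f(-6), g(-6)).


f(-6) = 21
g(-6) = -4
min = -4

-4


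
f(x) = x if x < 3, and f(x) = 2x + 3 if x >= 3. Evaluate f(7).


7 satisfies x >= 3
f(7) = 17

17


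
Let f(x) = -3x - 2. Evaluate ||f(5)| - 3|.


14


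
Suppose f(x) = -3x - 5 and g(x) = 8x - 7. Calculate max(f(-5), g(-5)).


f(-5) = 10
g(-5) = -47
max = 10

10


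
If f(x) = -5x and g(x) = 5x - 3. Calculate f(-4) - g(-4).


f(-4) = 20
g(-4) = -23
Difference = 43

43


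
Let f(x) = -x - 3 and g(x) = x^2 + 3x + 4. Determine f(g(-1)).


g(-1) = 2
f(2) = -5

-5


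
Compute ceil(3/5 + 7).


3/5 = 0.6
0.6 + 7 = 7.6
ceil(7.6) = 8

8


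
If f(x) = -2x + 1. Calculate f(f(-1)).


f(-1) = 3
f(3) = -5

-5


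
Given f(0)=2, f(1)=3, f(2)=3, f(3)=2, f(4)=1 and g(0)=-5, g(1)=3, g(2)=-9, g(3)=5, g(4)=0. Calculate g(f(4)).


f(4) = 1
g(1) = 3

3


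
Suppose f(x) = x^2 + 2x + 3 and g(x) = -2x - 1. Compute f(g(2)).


g(2) = -5
f(-5) = 1*(-5)^2 + 2*(-5) + 3 = 18

18


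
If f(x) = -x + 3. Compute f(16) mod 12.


f(16) = -13
-13 mod 12 = 11

11


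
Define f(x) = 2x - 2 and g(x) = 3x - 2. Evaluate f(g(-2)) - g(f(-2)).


2


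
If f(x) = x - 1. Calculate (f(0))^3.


f(0) = -1
(-1)^3 = -1

-1


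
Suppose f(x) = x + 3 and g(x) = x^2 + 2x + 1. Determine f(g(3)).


g(3) = 16
f(16) = 19

19


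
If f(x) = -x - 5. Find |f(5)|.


f(5) = -10
|-10| = 10

10


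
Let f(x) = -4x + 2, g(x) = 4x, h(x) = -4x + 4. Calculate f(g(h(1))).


h(1) = 0
g(0) = 0
f(0) = 2

2


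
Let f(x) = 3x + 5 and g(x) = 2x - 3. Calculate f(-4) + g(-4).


f(-4) = -7
g(-4) = -11
Sum = -18

-18


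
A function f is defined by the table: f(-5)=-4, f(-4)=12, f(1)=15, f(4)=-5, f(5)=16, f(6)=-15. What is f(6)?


Reading from the table at x = 6

-15


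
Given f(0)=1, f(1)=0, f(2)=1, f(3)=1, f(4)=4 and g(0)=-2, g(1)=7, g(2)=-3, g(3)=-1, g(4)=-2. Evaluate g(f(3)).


7


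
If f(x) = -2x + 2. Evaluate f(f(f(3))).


f(3) = -4
f(-4) = 10
f(10) = -18

-18


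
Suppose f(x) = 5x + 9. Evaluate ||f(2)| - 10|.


f(2) = 19
|19| = 19
|19 - 10| = 9

9


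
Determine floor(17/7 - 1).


1


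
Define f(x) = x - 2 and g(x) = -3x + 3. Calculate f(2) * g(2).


f(2) = 0
g(2) = -3
Product = 0

0


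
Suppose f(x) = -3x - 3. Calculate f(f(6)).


f(6) = -21
f(-21) = 60

60


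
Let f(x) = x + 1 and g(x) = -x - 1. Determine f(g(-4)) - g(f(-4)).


f(g(-4)) = 4
g(f(-4)) = 2
Difference = 2

2


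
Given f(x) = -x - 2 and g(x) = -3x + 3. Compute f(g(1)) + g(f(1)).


10


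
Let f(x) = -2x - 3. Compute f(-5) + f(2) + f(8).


f(-5) = 7
f(2) = -7
f(8) = -19
Sum = -19

-19


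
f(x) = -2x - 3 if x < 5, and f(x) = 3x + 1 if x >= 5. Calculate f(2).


2 satisfies x < 5
f(2) = -7

-7


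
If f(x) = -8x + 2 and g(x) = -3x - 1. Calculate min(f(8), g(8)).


f(8) = -62
g(8) = -25
min = -62

-62


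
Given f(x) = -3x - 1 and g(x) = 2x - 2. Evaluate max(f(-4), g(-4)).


f(-4) = 11
g(-4) = -10
max = 11

11


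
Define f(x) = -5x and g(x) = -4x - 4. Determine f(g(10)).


g(10) = -44
f(-44) = 220

220


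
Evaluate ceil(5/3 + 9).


11


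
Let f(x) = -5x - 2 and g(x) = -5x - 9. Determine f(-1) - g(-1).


f(-1) = 3
g(-1) = -4
Difference = 7

7


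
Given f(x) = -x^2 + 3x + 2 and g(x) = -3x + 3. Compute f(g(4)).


g(4) = -9
f(-9) = (-1)*(-9)^2 + 3*(-9) + 2 = -106

-106


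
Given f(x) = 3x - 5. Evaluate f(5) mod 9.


1


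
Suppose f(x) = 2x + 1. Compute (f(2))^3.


f(2) = 5
(5)^3 = 125

125


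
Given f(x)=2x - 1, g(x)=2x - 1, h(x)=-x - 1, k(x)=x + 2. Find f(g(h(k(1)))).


k(1) = 3
h(3) = -4
g(-4) = -9
f(-9) = -19

-19


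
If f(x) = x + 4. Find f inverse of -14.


-18


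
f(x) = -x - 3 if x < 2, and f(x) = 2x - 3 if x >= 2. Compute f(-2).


-2 satisfies x < 2
f(-2) = -1

-1


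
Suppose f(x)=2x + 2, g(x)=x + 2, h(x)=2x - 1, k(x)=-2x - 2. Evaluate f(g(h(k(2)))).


k(2) = -6
h(-6) = -13
g(-13) = -11
f(-11) = -20

-20


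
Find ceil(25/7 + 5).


25/7 = 3.5714
3.5714 + 5 = 8.5714
ceil(8.5714) = 9

9


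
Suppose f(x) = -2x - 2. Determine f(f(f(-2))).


10


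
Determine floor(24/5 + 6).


24/5 = 4.8
4.8 + 6 = 10.8
floor(10.8) = 10

10


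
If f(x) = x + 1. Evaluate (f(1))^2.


4


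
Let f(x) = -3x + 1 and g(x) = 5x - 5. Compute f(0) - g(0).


f(0) = 1
g(0) = -5
Difference = 6

6


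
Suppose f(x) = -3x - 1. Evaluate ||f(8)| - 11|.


14


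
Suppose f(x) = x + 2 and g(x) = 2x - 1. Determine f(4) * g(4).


f(4) = 6
g(4) = 7
Product = 42

42


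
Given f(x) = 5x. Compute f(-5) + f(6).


f(-5) = -25
f(6) = 30
Sum = 5

5


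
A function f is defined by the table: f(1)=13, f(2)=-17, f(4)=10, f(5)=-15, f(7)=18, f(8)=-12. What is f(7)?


Reading from the table at x = 7

18


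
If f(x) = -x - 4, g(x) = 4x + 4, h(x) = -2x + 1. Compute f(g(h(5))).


h(5) = -9
g(-9) = -32
f(-32) = 28

28


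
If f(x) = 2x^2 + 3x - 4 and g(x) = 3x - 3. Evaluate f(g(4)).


g(4) = 9
f(9) = 2*(9)^2 + 3*(9) - 4 = 185

185


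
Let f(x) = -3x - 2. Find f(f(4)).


f(4) = -14
f(-14) = 40

40


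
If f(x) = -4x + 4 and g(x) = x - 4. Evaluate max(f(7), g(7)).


3


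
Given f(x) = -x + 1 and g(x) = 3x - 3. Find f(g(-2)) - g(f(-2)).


f(g(-2)) = 10
g(f(-2)) = 6
Difference = 4

4


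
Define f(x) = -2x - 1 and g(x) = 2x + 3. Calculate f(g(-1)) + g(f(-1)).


f(g(-1)) = -3
g(f(-1)) = 5
Sum = 2

2


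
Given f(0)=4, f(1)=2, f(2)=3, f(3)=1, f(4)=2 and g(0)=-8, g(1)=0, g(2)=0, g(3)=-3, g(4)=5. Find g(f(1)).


f(1) = 2
g(2) = 0

0


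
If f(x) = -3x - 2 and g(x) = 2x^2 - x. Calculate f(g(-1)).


-11


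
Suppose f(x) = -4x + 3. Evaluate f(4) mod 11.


9


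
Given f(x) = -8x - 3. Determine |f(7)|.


f(7) = -59
|-59| = 59

59


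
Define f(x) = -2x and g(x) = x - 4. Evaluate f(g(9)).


g(9) = 5
f(5) = -10

-10


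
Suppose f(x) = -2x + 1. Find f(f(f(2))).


f(2) = -3
f(-3) = 7
f(7) = -13

-13


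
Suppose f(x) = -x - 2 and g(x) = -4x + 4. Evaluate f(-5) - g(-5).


f(-5) = 3
g(-5) = 24
Difference = -21

-21


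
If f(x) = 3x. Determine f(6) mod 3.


f(6) = 18
18 mod 3 = 0

0


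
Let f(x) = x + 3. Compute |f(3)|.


f(3) = 6
|6| = 6

6


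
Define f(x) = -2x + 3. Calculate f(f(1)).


f(1) = 1
f(1) = 1

1


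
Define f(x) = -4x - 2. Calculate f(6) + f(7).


-56


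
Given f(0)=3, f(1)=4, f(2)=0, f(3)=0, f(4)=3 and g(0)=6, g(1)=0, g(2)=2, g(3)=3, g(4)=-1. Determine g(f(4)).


3


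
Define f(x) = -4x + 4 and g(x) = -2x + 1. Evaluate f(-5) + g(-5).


f(-5) = 24
g(-5) = 11
Sum = 35

35


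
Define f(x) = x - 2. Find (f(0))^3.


f(0) = -2
(-2)^3 = -8

-8


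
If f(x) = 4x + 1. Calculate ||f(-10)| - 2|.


f(-10) = -39
|-39| = 39
|39 - 2| = 37

37


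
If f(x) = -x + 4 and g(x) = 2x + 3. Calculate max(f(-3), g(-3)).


f(-3) = 7
g(-3) = -3
max = 7

7


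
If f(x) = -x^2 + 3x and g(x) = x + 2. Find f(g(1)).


g(1) = 3
f(3) = (-1)*(3)^2 + 3*(3) = 0

0


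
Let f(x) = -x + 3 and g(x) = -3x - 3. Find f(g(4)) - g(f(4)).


f(g(4)) = 18
g(f(4)) = 0
Difference = 18

18


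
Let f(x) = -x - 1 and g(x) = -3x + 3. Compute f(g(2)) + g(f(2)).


f(g(2)) = 2
g(f(2)) = 12
Sum = 14

14


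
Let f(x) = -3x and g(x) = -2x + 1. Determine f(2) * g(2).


f(2) = -6
g(2) = -3
Product = 18

18


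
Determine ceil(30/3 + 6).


30/3 = 10
10 + 6 = 16
ceil(16) = 16

16


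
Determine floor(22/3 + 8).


22/3 = 7.3333
7.3333 + 8 = 15.3333
floor(15.3333) = 15

15


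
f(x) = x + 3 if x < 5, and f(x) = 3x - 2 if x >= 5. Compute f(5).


5 satisfies x >= 5
f(5) = 13

13


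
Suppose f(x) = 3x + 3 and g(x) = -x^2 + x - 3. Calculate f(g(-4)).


g(-4) = -23
f(-23) = -66

-66


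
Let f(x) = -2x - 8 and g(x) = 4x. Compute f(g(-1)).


g(-1) = -4
f(-4) = 0

0


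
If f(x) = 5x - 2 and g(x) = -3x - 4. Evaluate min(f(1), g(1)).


f(1) = 3
g(1) = -7
min = -7

-7


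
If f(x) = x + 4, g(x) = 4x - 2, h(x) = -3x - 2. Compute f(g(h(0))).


h(0) = -2
g(-2) = -10
f(-10) = -6

-6


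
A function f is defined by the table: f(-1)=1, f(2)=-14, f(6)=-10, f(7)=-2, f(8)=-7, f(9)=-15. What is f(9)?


Reading from the table at x = 9

-15


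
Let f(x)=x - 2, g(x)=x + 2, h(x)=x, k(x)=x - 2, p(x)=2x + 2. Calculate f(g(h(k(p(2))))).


p(2) = 6
k(6) = 4
h(4) = 4
g(4) = 6
f(6) = 4

4


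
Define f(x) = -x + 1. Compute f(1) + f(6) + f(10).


f(1) = 0
f(6) = -5
f(10) = -9
Sum = -14

-14


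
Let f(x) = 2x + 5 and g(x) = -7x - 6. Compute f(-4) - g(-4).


f(-4) = -3
g(-4) = 22
Difference = -25

-25


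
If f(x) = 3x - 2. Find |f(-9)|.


f(-9) = -29
|-29| = 29

29


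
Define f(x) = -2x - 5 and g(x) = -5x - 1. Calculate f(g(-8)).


g(-8) = 39
f(39) = -83

-83


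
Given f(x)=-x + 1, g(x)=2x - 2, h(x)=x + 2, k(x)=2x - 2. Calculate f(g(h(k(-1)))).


k(-1) = -4
h(-4) = -2
g(-2) = -6
f(-6) = 7

7


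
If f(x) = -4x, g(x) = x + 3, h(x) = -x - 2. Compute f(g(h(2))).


h(2) = -4
g(-4) = -1
f(-1) = 4

4


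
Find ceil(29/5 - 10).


29/5 = 5.8
5.8 - 10 = -4.2
ceil(-4.2) = -4

-4


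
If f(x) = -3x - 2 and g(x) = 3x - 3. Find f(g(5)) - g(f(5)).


f(g(5)) = -38
g(f(5)) = -54
Difference = 16

16


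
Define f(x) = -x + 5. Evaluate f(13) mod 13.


f(13) = -8
-8 mod 13 = 5

5


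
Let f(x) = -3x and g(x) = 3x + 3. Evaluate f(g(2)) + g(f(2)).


f(g(2)) = -27
g(f(2)) = -15
Sum = -42

-42


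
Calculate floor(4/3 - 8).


4/3 = 1.3333
1.3333 - 8 = -6.6667
floor(-6.6667) = -7

-7


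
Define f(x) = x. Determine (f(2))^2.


f(2) = 2
(2)^2 = 4

4


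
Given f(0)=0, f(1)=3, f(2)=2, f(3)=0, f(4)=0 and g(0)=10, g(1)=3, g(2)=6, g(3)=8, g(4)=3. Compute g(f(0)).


f(0) = 0
g(0) = 10

10


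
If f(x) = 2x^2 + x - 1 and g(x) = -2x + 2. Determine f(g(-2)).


g(-2) = 6
f(6) = 2*(6)^2 + 1*(6) - 1 = 77

77


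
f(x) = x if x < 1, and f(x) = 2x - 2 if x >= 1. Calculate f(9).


9 satisfies x >= 1
f(9) = 16

16


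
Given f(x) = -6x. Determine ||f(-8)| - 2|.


f(-8) = 48
|48| = 48
|48 - 2| = 46

46


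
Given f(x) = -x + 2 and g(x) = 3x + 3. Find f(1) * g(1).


f(1) = 1
g(1) = 6
Product = 6

6


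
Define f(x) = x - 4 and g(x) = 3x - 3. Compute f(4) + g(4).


f(4) = 0
g(4) = 9
Sum = 9

9


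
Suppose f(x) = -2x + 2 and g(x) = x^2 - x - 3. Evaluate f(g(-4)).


-32


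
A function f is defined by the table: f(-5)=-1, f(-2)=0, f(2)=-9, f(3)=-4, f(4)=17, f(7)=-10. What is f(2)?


Reading from the table at x = 2

-9


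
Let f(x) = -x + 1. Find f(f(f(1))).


f(1) = 0
f(0) = 1
f(1) = 0

0


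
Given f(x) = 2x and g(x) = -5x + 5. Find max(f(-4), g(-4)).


f(-4) = -8
g(-4) = 25
max = 25

25


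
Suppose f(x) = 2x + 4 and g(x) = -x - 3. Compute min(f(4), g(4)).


f(4) = 12
g(4) = -7
min = -7

-7


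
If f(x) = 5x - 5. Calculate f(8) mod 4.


3


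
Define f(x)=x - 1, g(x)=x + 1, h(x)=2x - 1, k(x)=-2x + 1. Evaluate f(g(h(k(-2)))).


k(-2) = 5
h(5) = 9
g(9) = 10
f(10) = 9

9


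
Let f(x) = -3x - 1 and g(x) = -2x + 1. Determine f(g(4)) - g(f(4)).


f(g(4)) = 20
g(f(4)) = 27
Difference = -7

-7


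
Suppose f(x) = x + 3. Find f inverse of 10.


Solve x + 3 = 10
x = (10 - 3) / 1 = 7

7


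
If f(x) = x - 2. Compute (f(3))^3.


f(3) = 1
(1)^3 = 1

1


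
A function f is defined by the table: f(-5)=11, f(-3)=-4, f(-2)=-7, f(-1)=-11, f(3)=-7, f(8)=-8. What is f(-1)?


Reading from the table at x = -1

-11


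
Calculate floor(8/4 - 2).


8/4 = 2
2 - 2 = 0
floor(0) = 0

0


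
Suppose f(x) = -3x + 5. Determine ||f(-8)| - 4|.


f(-8) = 29
|29| = 29
|29 - 4| = 25

25


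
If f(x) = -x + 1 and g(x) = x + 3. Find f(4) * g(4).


-21


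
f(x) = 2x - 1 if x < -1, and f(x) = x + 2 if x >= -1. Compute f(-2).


-5


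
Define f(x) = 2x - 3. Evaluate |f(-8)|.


f(-8) = -19
|-19| = 19

19


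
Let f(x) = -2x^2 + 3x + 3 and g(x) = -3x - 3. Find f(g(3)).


g(3) = -12
f(-12) = (-2)*(-12)^2 + 3*(-12) + 3 = -321

-321


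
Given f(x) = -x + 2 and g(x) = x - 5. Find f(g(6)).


g(6) = 1
f(1) = 1

1


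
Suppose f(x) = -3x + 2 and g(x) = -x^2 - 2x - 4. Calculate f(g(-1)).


g(-1) = -3
f(-3) = 11

11


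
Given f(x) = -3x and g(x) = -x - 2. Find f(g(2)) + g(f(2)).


f(g(2)) = 12
g(f(2)) = 4
Sum = 16

16


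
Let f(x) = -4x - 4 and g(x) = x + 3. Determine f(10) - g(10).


-57


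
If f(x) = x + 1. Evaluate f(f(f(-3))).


0


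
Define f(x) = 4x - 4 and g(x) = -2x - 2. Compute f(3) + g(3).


f(3) = 8
g(3) = -8
Sum = 0

0


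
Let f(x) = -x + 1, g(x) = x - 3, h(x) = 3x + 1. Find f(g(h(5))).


h(5) = 16
g(16) = 13
f(13) = -12

-12


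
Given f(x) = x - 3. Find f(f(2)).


f(2) = -1
f(-1) = -4

-4


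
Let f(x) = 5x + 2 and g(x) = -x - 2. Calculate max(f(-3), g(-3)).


1


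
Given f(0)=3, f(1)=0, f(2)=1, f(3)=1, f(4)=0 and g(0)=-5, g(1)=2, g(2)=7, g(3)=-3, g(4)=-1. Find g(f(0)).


f(0) = 3
g(3) = -3

-3


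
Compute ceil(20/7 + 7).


20/7 = 2.8571
2.8571 + 7 = 9.8571
ceil(9.8571) = 10

10


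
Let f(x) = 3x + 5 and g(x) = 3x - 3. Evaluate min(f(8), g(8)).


f(8) = 29
g(8) = 21
min = 21

21


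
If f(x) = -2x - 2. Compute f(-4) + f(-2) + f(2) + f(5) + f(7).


f(-4) = 6
f(-2) = 2
f(2) = -6
f(5) = -12
f(7) = -16
Sum = -26

-26


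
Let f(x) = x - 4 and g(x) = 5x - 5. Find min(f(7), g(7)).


f(7) = 3
g(7) = 30
min = 3

3


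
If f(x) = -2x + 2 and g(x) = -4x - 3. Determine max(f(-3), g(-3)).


f(-3) = 8
g(-3) = 9
max = 9

9


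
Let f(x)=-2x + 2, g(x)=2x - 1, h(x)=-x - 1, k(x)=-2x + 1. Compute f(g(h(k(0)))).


k(0) = 1
h(1) = -2
g(-2) = -5
f(-5) = 12

12


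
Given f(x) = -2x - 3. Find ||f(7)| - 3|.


f(7) = -17
|-17| = 17
|17 - 3| = 14

14


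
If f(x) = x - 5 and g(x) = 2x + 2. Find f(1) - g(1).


-8


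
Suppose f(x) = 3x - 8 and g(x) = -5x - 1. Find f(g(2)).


g(2) = -11
f(-11) = -41

-41


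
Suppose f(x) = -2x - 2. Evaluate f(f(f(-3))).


f(-3) = 4
f(4) = -10
f(-10) = 18

18


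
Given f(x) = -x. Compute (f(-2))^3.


f(-2) = 2
(2)^3 = 8

8


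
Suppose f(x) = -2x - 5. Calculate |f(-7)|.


f(-7) = 9
|9| = 9

9


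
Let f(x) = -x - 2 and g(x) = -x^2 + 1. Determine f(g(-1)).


-2


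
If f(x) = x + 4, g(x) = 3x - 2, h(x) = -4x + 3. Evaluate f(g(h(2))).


-13


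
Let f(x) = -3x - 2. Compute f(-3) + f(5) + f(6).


f(-3) = 7
f(5) = -17
f(6) = -20
Sum = -30

-30


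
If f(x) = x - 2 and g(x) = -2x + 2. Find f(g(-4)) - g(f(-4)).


f(g(-4)) = 8
g(f(-4)) = 14
Difference = -6

-6


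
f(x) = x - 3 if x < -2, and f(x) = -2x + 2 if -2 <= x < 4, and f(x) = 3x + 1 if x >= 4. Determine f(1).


1 satisfies -2 <= x < 4
f(1) = 0

0


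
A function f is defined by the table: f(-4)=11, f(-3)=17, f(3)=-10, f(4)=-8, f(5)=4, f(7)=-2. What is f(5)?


4


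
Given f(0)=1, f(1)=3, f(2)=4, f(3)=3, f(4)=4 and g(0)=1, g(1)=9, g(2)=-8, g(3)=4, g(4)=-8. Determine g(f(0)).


f(0) = 1
g(1) = 9

9


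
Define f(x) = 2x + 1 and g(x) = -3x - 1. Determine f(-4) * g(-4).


f(-4) = -7
g(-4) = 11
Product = -77

-77


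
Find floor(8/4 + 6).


8/4 = 2
2 + 6 = 8
floor(8) = 8

8


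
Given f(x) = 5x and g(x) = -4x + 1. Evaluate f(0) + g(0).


f(0) = 0
g(0) = 1
Sum = 1

1


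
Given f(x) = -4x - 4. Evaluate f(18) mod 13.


f(18) = -76
-76 mod 13 = 2

2


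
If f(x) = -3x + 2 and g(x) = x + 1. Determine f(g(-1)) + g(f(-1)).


8


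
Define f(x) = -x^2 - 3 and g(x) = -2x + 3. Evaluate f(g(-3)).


-84


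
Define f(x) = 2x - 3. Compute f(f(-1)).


f(-1) = -5
f(-5) = -13

-13


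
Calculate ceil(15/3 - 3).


15/3 = 5
5 - 3 = 2
ceil(2) = 2

2


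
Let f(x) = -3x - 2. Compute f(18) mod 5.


f(18) = -56
-56 mod 5 = 4

4


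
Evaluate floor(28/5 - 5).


0


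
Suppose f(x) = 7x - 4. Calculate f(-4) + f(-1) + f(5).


-12


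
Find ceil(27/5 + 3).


9


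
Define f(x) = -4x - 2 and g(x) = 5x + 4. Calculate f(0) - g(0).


f(0) = -2
g(0) = 4
Difference = -6

-6


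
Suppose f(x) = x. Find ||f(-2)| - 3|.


f(-2) = -2
|-2| = 2
|2 - 3| = 1

1


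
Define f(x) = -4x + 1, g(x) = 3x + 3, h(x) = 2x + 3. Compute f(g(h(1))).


h(1) = 5
g(5) = 18
f(18) = -71

-71


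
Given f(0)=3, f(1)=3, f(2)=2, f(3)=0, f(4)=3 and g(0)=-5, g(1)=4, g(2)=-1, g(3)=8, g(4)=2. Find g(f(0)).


8


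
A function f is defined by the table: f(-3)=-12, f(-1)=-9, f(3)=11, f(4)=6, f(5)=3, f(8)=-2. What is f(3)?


Reading from the table at x = 3

11


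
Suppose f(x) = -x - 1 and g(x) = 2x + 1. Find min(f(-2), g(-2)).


f(-2) = 1
g(-2) = -3
min = -3

-3


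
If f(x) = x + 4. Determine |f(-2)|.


f(-2) = 2
|2| = 2

2


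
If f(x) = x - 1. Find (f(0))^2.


1


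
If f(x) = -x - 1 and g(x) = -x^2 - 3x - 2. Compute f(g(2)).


g(2) = -12
f(-12) = 11

11


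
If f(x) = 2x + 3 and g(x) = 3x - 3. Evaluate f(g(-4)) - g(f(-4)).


f(g(-4)) = -27
g(f(-4)) = -18
Difference = -9

-9


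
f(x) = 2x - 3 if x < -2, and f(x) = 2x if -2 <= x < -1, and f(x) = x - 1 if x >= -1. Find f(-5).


-5 satisfies x < -2
f(-5) = -13

-13


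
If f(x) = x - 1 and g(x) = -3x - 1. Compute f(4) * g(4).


f(4) = 3
g(4) = -13
Product = -39

-39


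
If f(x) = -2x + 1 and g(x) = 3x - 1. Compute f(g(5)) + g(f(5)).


f(g(5)) = -27
g(f(5)) = -28
Sum = -55

-55


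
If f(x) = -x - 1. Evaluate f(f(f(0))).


f(0) = -1
f(-1) = 0
f(0) = -1

-1


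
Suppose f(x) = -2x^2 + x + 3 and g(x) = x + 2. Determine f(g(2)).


g(2) = 4
f(4) = (-2)*(4)^2 + 1*(4) + 3 = -25

-25


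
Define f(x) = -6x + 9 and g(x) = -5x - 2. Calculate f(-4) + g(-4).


51


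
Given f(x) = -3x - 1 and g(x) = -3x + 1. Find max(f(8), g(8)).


-23


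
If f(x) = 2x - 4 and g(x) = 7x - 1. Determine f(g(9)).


g(9) = 62
f(62) = 120

120


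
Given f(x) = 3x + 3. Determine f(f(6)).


f(6) = 21
f(21) = 66

66


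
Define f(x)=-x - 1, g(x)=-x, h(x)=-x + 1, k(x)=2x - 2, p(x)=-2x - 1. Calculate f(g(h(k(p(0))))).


p(0) = -1
k(-1) = -4
h(-4) = 5
g(5) = -5
f(-5) = 4

4


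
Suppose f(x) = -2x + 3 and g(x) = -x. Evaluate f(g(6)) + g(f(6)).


24


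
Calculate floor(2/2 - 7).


2/2 = 1
1 - 7 = -6
floor(-6) = -6

-6


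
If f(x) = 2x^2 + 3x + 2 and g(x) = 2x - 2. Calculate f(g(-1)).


g(-1) = -4
f(-4) = 2*(-4)^2 + 3*(-4) + 2 = 22

22


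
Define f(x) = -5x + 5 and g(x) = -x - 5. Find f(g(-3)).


15


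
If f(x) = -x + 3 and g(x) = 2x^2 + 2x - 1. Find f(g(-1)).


4


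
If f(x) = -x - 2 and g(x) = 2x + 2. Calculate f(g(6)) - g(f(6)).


-2


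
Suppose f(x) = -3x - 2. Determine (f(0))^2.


f(0) = -2
(-2)^2 = 4

4


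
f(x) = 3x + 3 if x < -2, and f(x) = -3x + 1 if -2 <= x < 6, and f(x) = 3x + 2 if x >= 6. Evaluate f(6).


20


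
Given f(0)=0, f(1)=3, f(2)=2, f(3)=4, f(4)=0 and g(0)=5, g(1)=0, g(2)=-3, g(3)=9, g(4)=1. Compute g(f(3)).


f(3) = 4
g(4) = 1

1


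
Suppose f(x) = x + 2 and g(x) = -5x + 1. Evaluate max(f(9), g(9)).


f(9) = 11
g(9) = -44
max = 11

11


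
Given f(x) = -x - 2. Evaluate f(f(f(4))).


-6


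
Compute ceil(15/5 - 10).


-7


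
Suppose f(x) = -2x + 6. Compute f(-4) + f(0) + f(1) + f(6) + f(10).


4


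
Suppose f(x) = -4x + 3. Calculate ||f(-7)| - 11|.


20


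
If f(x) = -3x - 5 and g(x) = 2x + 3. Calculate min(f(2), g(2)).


f(2) = -11
g(2) = 7
min = -11

-11


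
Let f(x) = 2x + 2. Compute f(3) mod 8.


0


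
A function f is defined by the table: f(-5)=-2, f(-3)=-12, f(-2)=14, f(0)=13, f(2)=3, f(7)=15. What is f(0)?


Reading from the table at x = 0

13


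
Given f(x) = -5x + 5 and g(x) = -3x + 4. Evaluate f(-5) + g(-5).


49


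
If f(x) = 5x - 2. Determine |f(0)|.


f(0) = -2
|-2| = 2

2


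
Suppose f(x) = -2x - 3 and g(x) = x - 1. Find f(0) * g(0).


3


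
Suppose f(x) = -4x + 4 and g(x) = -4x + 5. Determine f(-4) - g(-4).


f(-4) = 20
g(-4) = 21
Difference = -1

-1
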